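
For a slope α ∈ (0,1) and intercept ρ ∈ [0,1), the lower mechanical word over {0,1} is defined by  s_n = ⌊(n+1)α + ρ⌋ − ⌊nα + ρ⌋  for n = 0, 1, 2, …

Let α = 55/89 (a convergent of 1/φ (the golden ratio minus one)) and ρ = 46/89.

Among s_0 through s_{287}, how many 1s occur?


#1s = Σ_{n=0}^{287} s_n = Σ_{n=0}^{287} (⌊(n+1)α+ρ⌋ − ⌊nα+ρ⌋)
the sum telescopes: every ⌊nα+ρ⌋ with 0 < n < 288 appears once with + and once with −, leaving ⌊288α+ρ⌋ − ⌊0·α+ρ⌋
288α + ρ = (288·55 + 46) / 89 = 15886/89
ρ = 46/89
⌊15886/89⌋ = 178,  ⌊46/89⌋ = 0
#1s = 178 − 0 = 178

178


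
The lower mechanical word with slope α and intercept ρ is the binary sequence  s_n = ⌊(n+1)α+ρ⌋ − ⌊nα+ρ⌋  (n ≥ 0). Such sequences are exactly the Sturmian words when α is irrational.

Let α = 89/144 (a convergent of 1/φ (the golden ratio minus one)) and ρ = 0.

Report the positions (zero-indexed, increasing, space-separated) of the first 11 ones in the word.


1 3 4 6 8 9 11 12 14 16 17

n=0: ⌊89/144⌋−⌊0/144⌋ = 0−0 = 0
n=1: ⌊178/144⌋−⌊89/144⌋ = 1−0 = 1  ← one
n=2: ⌊267/144⌋−⌊178/144⌋ = 1−1 = 0
n=3: ⌊356/144⌋−⌊267/144⌋ = 2−1 = 1  ← one
n=4: ⌊445/144⌋−⌊356/144⌋ = 3−2 = 1  ← one
n=5: ⌊534/144⌋−⌊445/144⌋ = 3−3 = 0
n=6: ⌊623/144⌋−⌊534/144⌋ = 4−3 = 1  ← one
n=7: ⌊712/144⌋−⌊623/144⌋ = 4−4 = 0
n=8: ⌊801/144⌋−⌊712/144⌋ = 5−4 = 1  ← one
n=9: ⌊890/144⌋−⌊801/144⌋ = 6−5 = 1  ← one
n=10: ⌊979/144⌋−⌊890/144⌋ = 6−6 = 0
n=11: ⌊1068/144⌋−⌊979/144⌋ = 7−6 = 1  ← one
n=12: ⌊1157/144⌋−⌊1068/144⌋ = 8−7 = 1  ← one
n=13: ⌊1246/144⌋−⌊1157/144⌋ = 8−8 = 0
n=14: ⌊1335/144⌋−⌊1246/144⌋ = 9−8 = 1  ← one
n=15: ⌊1424/144⌋−⌊1335/144⌋ = 9−9 = 0
n=16: ⌊1513/144⌋−⌊1424/144⌋ = 10−9 = 1  ← one
n=17: ⌊1602/144⌋−⌊1513/144⌋ = 11−10 = 1  ← one
positions of the first 11 ones: 1 3 4 6 8 9 11 12 14 16 17


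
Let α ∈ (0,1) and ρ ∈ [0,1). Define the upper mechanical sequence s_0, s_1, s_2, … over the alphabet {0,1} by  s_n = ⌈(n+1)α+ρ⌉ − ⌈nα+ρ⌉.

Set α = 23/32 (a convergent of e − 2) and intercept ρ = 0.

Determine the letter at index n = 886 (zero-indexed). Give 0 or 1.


1

(n+1)α + ρ = (887·23) / 32 = 20401/32
nα + ρ     = (886·23) / 32 = 20378/32
⌈20401/32⌉ = 638,  ⌈20378/32⌉ = 637
s_{886} = 638 − 637 = 1


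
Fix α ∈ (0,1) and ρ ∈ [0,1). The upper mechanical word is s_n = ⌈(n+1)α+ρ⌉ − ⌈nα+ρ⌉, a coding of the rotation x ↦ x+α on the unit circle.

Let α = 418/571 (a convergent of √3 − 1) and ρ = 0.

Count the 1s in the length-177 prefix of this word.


130

#1s = Σ_{n=0}^{176} s_n = Σ_{n=0}^{176} (⌈(n+1)α+ρ⌉ − ⌈nα+ρ⌉)
the sum telescopes: every ⌈nα+ρ⌉ with 0 < n < 177 appears once with + and once with −, leaving ⌈177α+ρ⌉ − ⌈0·α+ρ⌉
177α + ρ = (177·418) / 571 = 73986/571
ρ = 0/571
⌈73986/571⌉ = 130,  ⌈0/571⌉ = 0
#1s = 130 − 0 = 130


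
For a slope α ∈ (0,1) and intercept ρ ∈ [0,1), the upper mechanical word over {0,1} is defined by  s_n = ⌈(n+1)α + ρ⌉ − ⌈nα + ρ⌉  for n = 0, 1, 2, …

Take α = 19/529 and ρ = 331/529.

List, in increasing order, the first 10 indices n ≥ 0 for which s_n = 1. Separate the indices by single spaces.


n=0: ⌈350/529⌉−⌈331/529⌉ = 1−1 = 0
n=1: ⌈369/529⌉−⌈350/529⌉ = 1−1 = 0
  …
n=10: ⌈540/529⌉−⌈521/529⌉ = 2−1 = 1  ← one
n=11: ⌈559/529⌉−⌈540/529⌉ = 2−2 = 0
n=12: ⌈578/529⌉−⌈559/529⌉ = 2−2 = 0
  …
n=38: ⌈1072/529⌉−⌈1053/529⌉ = 3−2 = 1  ← one
n=39: ⌈1091/529⌉−⌈1072/529⌉ = 3−3 = 0
n=40: ⌈1110/529⌉−⌈1091/529⌉ = 3−3 = 0
  …
n=66: ⌈1604/529⌉−⌈1585/529⌉ = 4−3 = 1  ← one
n=67: ⌈1623/529⌉−⌈1604/529⌉ = 4−4 = 0
n=68: ⌈1642/529⌉−⌈1623/529⌉ = 4−4 = 0
  …
n=93: ⌈2117/529⌉−⌈2098/529⌉ = 5−4 = 1  ← one
n=94: ⌈2136/529⌉−⌈2117/529⌉ = 5−5 = 0
n=95: ⌈2155/529⌉−⌈2136/529⌉ = 5−5 = 0
  …
n=121: ⌈2649/529⌉−⌈2630/529⌉ = 6−5 = 1  ← one
n=122: ⌈2668/529⌉−⌈2649/529⌉ = 6−6 = 0
n=123: ⌈2687/529⌉−⌈2668/529⌉ = 6−6 = 0
  …
n=149: ⌈3181/529⌉−⌈3162/529⌉ = 7−6 = 1  ← one
n=150: ⌈3200/529⌉−⌈3181/529⌉ = 7−7 = 0
n=151: ⌈3219/529⌉−⌈3200/529⌉ = 7−7 = 0
  …
n=177: ⌈3713/529⌉−⌈3694/529⌉ = 8−7 = 1  ← one
n=178: ⌈3732/529⌉−⌈3713/529⌉ = 8−8 = 0
n=179: ⌈3751/529⌉−⌈3732/529⌉ = 8−8 = 0
  …
n=205: ⌈4245/529⌉−⌈4226/529⌉ = 9−8 = 1  ← one
n=206: ⌈4264/529⌉−⌈4245/529⌉ = 9−9 = 0
n=207: ⌈4283/529⌉−⌈4264/529⌉ = 9−9 = 0
  …
n=233: ⌈4777/529⌉−⌈4758/529⌉ = 10−9 = 1  ← one
n=234: ⌈4796/529⌉−⌈4777/529⌉ = 10−10 = 0
n=235: ⌈4815/529⌉−⌈4796/529⌉ = 10−10 = 0
  …
n=261: ⌈5309/529⌉−⌈5290/529⌉ = 11−10 = 1  ← one
positions of the first 10 ones: 10 38 66 93 121 149 177 205 233 261

10 38 66 93 121 149 177 205 233 261


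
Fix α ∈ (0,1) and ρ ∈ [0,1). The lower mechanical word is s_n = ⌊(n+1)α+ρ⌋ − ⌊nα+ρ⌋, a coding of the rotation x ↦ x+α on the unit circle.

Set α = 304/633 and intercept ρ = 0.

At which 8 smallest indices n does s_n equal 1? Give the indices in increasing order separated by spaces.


2 4 6 8 10 12 14 16

n=0: ⌊304/633⌋−⌊0/633⌋ = 0−0 = 0
n=1: ⌊608/633⌋−⌊304/633⌋ = 0−0 = 0
n=2: ⌊912/633⌋−⌊608/633⌋ = 1−0 = 1  ← one
n=3: ⌊1216/633⌋−⌊912/633⌋ = 1−1 = 0
n=4: ⌊1520/633⌋−⌊1216/633⌋ = 2−1 = 1  ← one
n=5: ⌊1824/633⌋−⌊1520/633⌋ = 2−2 = 0
n=6: ⌊2128/633⌋−⌊1824/633⌋ = 3−2 = 1  ← one
n=7: ⌊2432/633⌋−⌊2128/633⌋ = 3−3 = 0
n=8: ⌊2736/633⌋−⌊2432/633⌋ = 4−3 = 1  ← one
n=9: ⌊3040/633⌋−⌊2736/633⌋ = 4−4 = 0
n=10: ⌊3344/633⌋−⌊3040/633⌋ = 5−4 = 1  ← one
n=11: ⌊3648/633⌋−⌊3344/633⌋ = 5−5 = 0
n=12: ⌊3952/633⌋−⌊3648/633⌋ = 6−5 = 1  ← one
n=13: ⌊4256/633⌋−⌊3952/633⌋ = 6−6 = 0
n=14: ⌊4560/633⌋−⌊4256/633⌋ = 7−6 = 1  ← one
n=15: ⌊4864/633⌋−⌊4560/633⌋ = 7−7 = 0
n=16: ⌊5168/633⌋−⌊4864/633⌋ = 8−7 = 1  ← one
positions of the first 8 ones: 2 4 6 8 10 12 14 16


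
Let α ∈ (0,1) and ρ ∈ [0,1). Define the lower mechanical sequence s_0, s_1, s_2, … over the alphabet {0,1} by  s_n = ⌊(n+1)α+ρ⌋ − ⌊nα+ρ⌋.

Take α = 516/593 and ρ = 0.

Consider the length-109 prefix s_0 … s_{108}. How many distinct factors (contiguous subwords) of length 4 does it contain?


t_n = ⌊(n·516)/593⌋ for n = 0 … 109:
  n=0…9: ⌊0/593⌋=0 ⌊516/593⌋=0 ⌊1032/593⌋=1 ⌊1548/593⌋=2 ⌊2064/593⌋=3 ⌊2580/593⌋=4 ⌊3096/593⌋=5 ⌊3612/593⌋=6 ⌊4128/593⌋=6 ⌊4644/593⌋=7
  n=10…19: ⌊5160/593⌋=8 ⌊5676/593⌋=9 ⌊6192/593⌋=10 ⌊6708/593⌋=11 ⌊7224/593⌋=12 ⌊7740/593⌋=13 ⌊8256/593⌋=13 ⌊8772/593⌋=14 ⌊9288/593⌋=15 ⌊9804/593⌋=16
  n=20…29: ⌊10320/593⌋=17 ⌊10836/593⌋=18 ⌊11352/593⌋=19 ⌊11868/593⌋=20 ⌊12384/593⌋=20 ⌊12900/593⌋=21 ⌊13416/593⌋=22 ⌊13932/593⌋=23 ⌊14448/593⌋=24 ⌊14964/593⌋=25
  n=30…39: ⌊15480/593⌋=26 ⌊15996/593⌋=26 ⌊16512/593⌋=27 ⌊17028/593⌋=28 ⌊17544/593⌋=29 ⌊18060/593⌋=30 ⌊18576/593⌋=31 ⌊19092/593⌋=32 ⌊19608/593⌋=33 ⌊20124/593⌋=33
  n=40…49: ⌊20640/593⌋=34 ⌊21156/593⌋=35 ⌊21672/593⌋=36 ⌊22188/593⌋=37 ⌊22704/593⌋=38 ⌊23220/593⌋=39 ⌊23736/593⌋=40 ⌊24252/593⌋=40 ⌊24768/593⌋=41 ⌊25284/593⌋=42
  n=50…59: ⌊25800/593⌋=43 ⌊26316/593⌋=44 ⌊26832/593⌋=45 ⌊27348/593⌋=46 ⌊27864/593⌋=46 ⌊28380/593⌋=47 ⌊28896/593⌋=48 ⌊29412/593⌋=49 ⌊29928/593⌋=50 ⌊30444/593⌋=51
  n=60…69: ⌊30960/593⌋=52 ⌊31476/593⌋=53 ⌊31992/593⌋=53 ⌊32508/593⌋=54 ⌊33024/593⌋=55 ⌊33540/593⌋=56 ⌊34056/593⌋=57 ⌊34572/593⌋=58 ⌊35088/593⌋=59 ⌊35604/593⌋=60
  n=70…79: ⌊36120/593⌋=60 ⌊36636/593⌋=61 ⌊37152/593⌋=62 ⌊37668/593⌋=63 ⌊38184/593⌋=64 ⌊38700/593⌋=65 ⌊39216/593⌋=66 ⌊39732/593⌋=67 ⌊40248/593⌋=67 ⌊40764/593⌋=68
  n=80…89: ⌊41280/593⌋=69 ⌊41796/593⌋=70 ⌊42312/593⌋=71 ⌊42828/593⌋=72 ⌊43344/593⌋=73 ⌊43860/593⌋=73 ⌊44376/593⌋=74 ⌊44892/593⌋=75 ⌊45408/593⌋=76 ⌊45924/593⌋=77
  n=90…99: ⌊46440/593⌋=78 ⌊46956/593⌋=79 ⌊47472/593⌋=80 ⌊47988/593⌋=80 ⌊48504/593⌋=81 ⌊49020/593⌋=82 ⌊49536/593⌋=83 ⌊50052/593⌋=84 ⌊50568/593⌋=85 ⌊51084/593⌋=86
  n=100…109: ⌊51600/593⌋=87 ⌊52116/593⌋=87 ⌊52632/593⌋=88 ⌊53148/593⌋=89 ⌊53664/593⌋=90 ⌊54180/593⌋=91 ⌊54696/593⌋=92 ⌊55212/593⌋=93 ⌊55728/593⌋=93 ⌊56244/593⌋=94
s_n = t_(n+1) − t_n for n = 0 … 108 gives
prefix = 0111111011111110111111101111110111111101111111011111101111111011111110111111101111110111111101111111011111101
slide a length-4 window over [0..3] … [105..108] (106 windows); first occurrence of each distinct factor:
  [  0..  3] 0111
  [  1..  4] 1111
  [  4..  7] 1110
  [  5..  8] 1101
  [  6..  9] 1011
  (the other 101 windows repeat one of these)
distinct factors: {0111, 1011, 1101, 1110, 1111}
count = 5  (Sturmian bound for length 4 is 5)

5


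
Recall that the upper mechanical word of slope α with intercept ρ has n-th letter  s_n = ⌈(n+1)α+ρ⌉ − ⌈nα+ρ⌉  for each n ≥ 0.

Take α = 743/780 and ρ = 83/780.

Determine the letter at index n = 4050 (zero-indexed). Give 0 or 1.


1

(n+1)α + ρ = (4051·743 + 83) / 780 = 3009976/780
nα + ρ     = (4050·743 + 83) / 780 = 3009233/780
⌈3009976/780⌉ = 3859,  ⌈3009233/780⌉ = 3858
s_{4050} = 3859 − 3858 = 1


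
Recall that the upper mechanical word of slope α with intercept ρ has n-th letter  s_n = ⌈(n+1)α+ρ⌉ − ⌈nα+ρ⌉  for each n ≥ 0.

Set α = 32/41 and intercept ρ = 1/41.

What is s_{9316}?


0

(n+1)α + ρ = (9317·32 + 1) / 41 = 298145/41
nα + ρ     = (9316·32 + 1) / 41 = 298113/41
⌈298145/41⌉ = 7272,  ⌈298113/41⌉ = 7272
s_{9316} = 7272 − 7272 = 0


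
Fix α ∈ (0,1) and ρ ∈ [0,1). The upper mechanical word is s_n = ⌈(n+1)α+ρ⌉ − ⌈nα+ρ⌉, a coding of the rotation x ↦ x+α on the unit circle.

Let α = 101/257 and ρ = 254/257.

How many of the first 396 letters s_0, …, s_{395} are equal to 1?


#1s = Σ_{n=0}^{395} s_n = Σ_{n=0}^{395} (⌈(n+1)α+ρ⌉ − ⌈nα+ρ⌉)
the sum telescopes: every ⌈nα+ρ⌉ with 0 < n < 396 appears once with + and once with −, leaving ⌈396α+ρ⌉ − ⌈0·α+ρ⌉
396α + ρ = (396·101 + 254) / 257 = 40250/257
ρ = 254/257
⌈40250/257⌉ = 157,  ⌈254/257⌉ = 1
#1s = 157 − 1 = 156

156


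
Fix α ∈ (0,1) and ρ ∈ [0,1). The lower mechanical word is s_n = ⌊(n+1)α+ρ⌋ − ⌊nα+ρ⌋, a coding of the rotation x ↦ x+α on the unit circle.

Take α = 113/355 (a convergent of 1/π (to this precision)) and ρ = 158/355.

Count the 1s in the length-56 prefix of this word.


#1s = Σ_{n=0}^{55} s_n = Σ_{n=0}^{55} (⌊(n+1)α+ρ⌋ − ⌊nα+ρ⌋)
the sum telescopes: every ⌊nα+ρ⌋ with 0 < n < 56 appears once with + and once with −, leaving ⌊56α+ρ⌋ − ⌊0·α+ρ⌋
56α + ρ = (56·113 + 158) / 355 = 6486/355
ρ = 158/355
⌊6486/355⌋ = 18,  ⌊158/355⌋ = 0
#1s = 18 − 0 = 18

18


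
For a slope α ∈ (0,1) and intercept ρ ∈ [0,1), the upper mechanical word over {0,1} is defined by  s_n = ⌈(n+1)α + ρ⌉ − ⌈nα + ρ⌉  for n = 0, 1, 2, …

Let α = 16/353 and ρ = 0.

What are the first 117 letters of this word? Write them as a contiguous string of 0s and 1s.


n=0: ⌈(1·16)/353⌉ − ⌈(0·16)/353⌉ = ⌈16/353⌉ − ⌈0/353⌉ = 1 − 0 = 1
n=1: ⌈(2·16)/353⌉ − ⌈(1·16)/353⌉ = ⌈32/353⌉ − ⌈16/353⌉ = 1 − 1 = 0
n=2: ⌈(3·16)/353⌉ − ⌈(2·16)/353⌉ = ⌈48/353⌉ − ⌈32/353⌉ = 1 − 1 = 0
n=3: ⌈(4·16)/353⌉ − ⌈(3·16)/353⌉ = ⌈64/353⌉ − ⌈48/353⌉ = 1 − 1 = 0
n=4: ⌈(5·16)/353⌉ − ⌈(4·16)/353⌉ = ⌈80/353⌉ − ⌈64/353⌉ = 1 − 1 = 0
n=5: ⌈(6·16)/353⌉ − ⌈(5·16)/353⌉ = ⌈96/353⌉ − ⌈80/353⌉ = 1 − 1 = 0
n=6: ⌈(7·16)/353⌉ − ⌈(6·16)/353⌉ = ⌈112/353⌉ − ⌈96/353⌉ = 1 − 1 = 0
n=7: ⌈(8·16)/353⌉ − ⌈(7·16)/353⌉ = ⌈128/353⌉ − ⌈112/353⌉ = 1 − 1 = 0
n=8: ⌈(9·16)/353⌉ − ⌈(8·16)/353⌉ = ⌈144/353⌉ − ⌈128/353⌉ = 1 − 1 = 0
n=9: ⌈(10·16)/353⌉ − ⌈(9·16)/353⌉ = ⌈160/353⌉ − ⌈144/353⌉ = 1 − 1 = 0
n=10: ⌈(11·16)/353⌉ − ⌈(10·16)/353⌉ = ⌈176/353⌉ − ⌈160/353⌉ = 1 − 1 = 0
n=11: ⌈(12·16)/353⌉ − ⌈(11·16)/353⌉ = ⌈192/353⌉ − ⌈176/353⌉ = 1 − 1 = 0
n=12: ⌈(13·16)/353⌉ − ⌈(12·16)/353⌉ = ⌈208/353⌉ − ⌈192/353⌉ = 1 − 1 = 0
n=13: ⌈(14·16)/353⌉ − ⌈(13·16)/353⌉ = ⌈224/353⌉ − ⌈208/353⌉ = 1 − 1 = 0
n=14: ⌈(15·16)/353⌉ − ⌈(14·16)/353⌉ = ⌈240/353⌉ − ⌈224/353⌉ = 1 − 1 = 0
n=15: ⌈(16·16)/353⌉ − ⌈(15·16)/353⌉ = ⌈256/353⌉ − ⌈240/353⌉ = 1 − 1 = 0
n=16: ⌈(17·16)/353⌉ − ⌈(16·16)/353⌉ = ⌈272/353⌉ − ⌈256/353⌉ = 1 − 1 = 0
n=17: ⌈(18·16)/353⌉ − ⌈(17·16)/353⌉ = ⌈288/353⌉ − ⌈272/353⌉ = 1 − 1 = 0
n=18: ⌈(19·16)/353⌉ − ⌈(18·16)/353⌉ = ⌈304/353⌉ − ⌈288/353⌉ = 1 − 1 = 0
n=19: ⌈(20·16)/353⌉ − ⌈(19·16)/353⌉ = ⌈320/353⌉ − ⌈304/353⌉ = 1 − 1 = 0
n=20: ⌈(21·16)/353⌉ − ⌈(20·16)/353⌉ = ⌈336/353⌉ − ⌈320/353⌉ = 1 − 1 = 0
n=21: ⌈(22·16)/353⌉ − ⌈(21·16)/353⌉ = ⌈352/353⌉ − ⌈336/353⌉ = 1 − 1 = 0
n=22: ⌈(23·16)/353⌉ − ⌈(22·16)/353⌉ = ⌈368/353⌉ − ⌈352/353⌉ = 2 − 1 = 1
n=23: ⌈(24·16)/353⌉ − ⌈(23·16)/353⌉ = ⌈384/353⌉ − ⌈368/353⌉ = 2 − 2 = 0
n=24: ⌈(25·16)/353⌉ − ⌈(24·16)/353⌉ = ⌈400/353⌉ − ⌈384/353⌉ = 2 − 2 = 0
n=25: ⌈(26·16)/353⌉ − ⌈(25·16)/353⌉ = ⌈416/353⌉ − ⌈400/353⌉ = 2 − 2 = 0
n=26: ⌈(27·16)/353⌉ − ⌈(26·16)/353⌉ = ⌈432/353⌉ − ⌈416/353⌉ = 2 − 2 = 0
n=27: ⌈(28·16)/353⌉ − ⌈(27·16)/353⌉ = ⌈448/353⌉ − ⌈432/353⌉ = 2 − 2 = 0
n=28: ⌈(29·16)/353⌉ − ⌈(28·16)/353⌉ = ⌈464/353⌉ − ⌈448/353⌉ = 2 − 2 = 0
n=29: ⌈(30·16)/353⌉ − ⌈(29·16)/353⌉ = ⌈480/353⌉ − ⌈464/353⌉ = 2 − 2 = 0
n=30: ⌈(31·16)/353⌉ − ⌈(30·16)/353⌉ = ⌈496/353⌉ − ⌈480/353⌉ = 2 − 2 = 0
n=31: ⌈(32·16)/353⌉ − ⌈(31·16)/353⌉ = ⌈512/353⌉ − ⌈496/353⌉ = 2 − 2 = 0
n=32: ⌈(33·16)/353⌉ − ⌈(32·16)/353⌉ = ⌈528/353⌉ − ⌈512/353⌉ = 2 − 2 = 0
n=33: ⌈(34·16)/353⌉ − ⌈(33·16)/353⌉ = ⌈544/353⌉ − ⌈528/353⌉ = 2 − 2 = 0
n=34: ⌈(35·16)/353⌉ − ⌈(34·16)/353⌉ = ⌈560/353⌉ − ⌈544/353⌉ = 2 − 2 = 0
n=35: ⌈(36·16)/353⌉ − ⌈(35·16)/353⌉ = ⌈576/353⌉ − ⌈560/353⌉ = 2 − 2 = 0
n=36: ⌈(37·16)/353⌉ − ⌈(36·16)/353⌉ = ⌈592/353⌉ − ⌈576/353⌉ = 2 − 2 = 0
n=37: ⌈(38·16)/353⌉ − ⌈(37·16)/353⌉ = ⌈608/353⌉ − ⌈592/353⌉ = 2 − 2 = 0
n=38: ⌈(39·16)/353⌉ − ⌈(38·16)/353⌉ = ⌈624/353⌉ − ⌈608/353⌉ = 2 − 2 = 0
n=39: ⌈(40·16)/353⌉ − ⌈(39·16)/353⌉ = ⌈640/353⌉ − ⌈624/353⌉ = 2 − 2 = 0
n=40: ⌈(41·16)/353⌉ − ⌈(40·16)/353⌉ = ⌈656/353⌉ − ⌈640/353⌉ = 2 − 2 = 0
n=41: ⌈(42·16)/353⌉ − ⌈(41·16)/353⌉ = ⌈672/353⌉ − ⌈656/353⌉ = 2 − 2 = 0
n=42: ⌈(43·16)/353⌉ − ⌈(42·16)/353⌉ = ⌈688/353⌉ − ⌈672/353⌉ = 2 − 2 = 0
n=43: ⌈(44·16)/353⌉ − ⌈(43·16)/353⌉ = ⌈704/353⌉ − ⌈688/353⌉ = 2 − 2 = 0
n=44: ⌈(45·16)/353⌉ − ⌈(44·16)/353⌉ = ⌈720/353⌉ − ⌈704/353⌉ = 3 − 2 = 1
n=45: ⌈(46·16)/353⌉ − ⌈(45·16)/353⌉ = ⌈736/353⌉ − ⌈720/353⌉ = 3 − 3 = 0
n=46: ⌈(47·16)/353⌉ − ⌈(46·16)/353⌉ = ⌈752/353⌉ − ⌈736/353⌉ = 3 − 3 = 0
n=47: ⌈(48·16)/353⌉ − ⌈(47·16)/353⌉ = ⌈768/353⌉ − ⌈752/353⌉ = 3 − 3 = 0
n=48: ⌈(49·16)/353⌉ − ⌈(48·16)/353⌉ = ⌈784/353⌉ − ⌈768/353⌉ = 3 − 3 = 0
n=49: ⌈(50·16)/353⌉ − ⌈(49·16)/353⌉ = ⌈800/353⌉ − ⌈784/353⌉ = 3 − 3 = 0
n=50: ⌈(51·16)/353⌉ − ⌈(50·16)/353⌉ = ⌈816/353⌉ − ⌈800/353⌉ = 3 − 3 = 0
n=51: ⌈(52·16)/353⌉ − ⌈(51·16)/353⌉ = ⌈832/353⌉ − ⌈816/353⌉ = 3 − 3 = 0
n=52: ⌈(53·16)/353⌉ − ⌈(52·16)/353⌉ = ⌈848/353⌉ − ⌈832/353⌉ = 3 − 3 = 0
n=53: ⌈(54·16)/353⌉ − ⌈(53·16)/353⌉ = ⌈864/353⌉ − ⌈848/353⌉ = 3 − 3 = 0
n=54: ⌈(55·16)/353⌉ − ⌈(54·16)/353⌉ = ⌈880/353⌉ − ⌈864/353⌉ = 3 − 3 = 0
n=55: ⌈(56·16)/353⌉ − ⌈(55·16)/353⌉ = ⌈896/353⌉ − ⌈880/353⌉ = 3 − 3 = 0
n=56: ⌈(57·16)/353⌉ − ⌈(56·16)/353⌉ = ⌈912/353⌉ − ⌈896/353⌉ = 3 − 3 = 0
n=57: ⌈(58·16)/353⌉ − ⌈(57·16)/353⌉ = ⌈928/353⌉ − ⌈912/353⌉ = 3 − 3 = 0
n=58: ⌈(59·16)/353⌉ − ⌈(58·16)/353⌉ = ⌈944/353⌉ − ⌈928/353⌉ = 3 − 3 = 0
n=59: ⌈(60·16)/353⌉ − ⌈(59·16)/353⌉ = ⌈960/353⌉ − ⌈944/353⌉ = 3 − 3 = 0
n=60: ⌈(61·16)/353⌉ − ⌈(60·16)/353⌉ = ⌈976/353⌉ − ⌈960/353⌉ = 3 − 3 = 0
n=61: ⌈(62·16)/353⌉ − ⌈(61·16)/353⌉ = ⌈992/353⌉ − ⌈976/353⌉ = 3 − 3 = 0
n=62: ⌈(63·16)/353⌉ − ⌈(62·16)/353⌉ = ⌈1008/353⌉ − ⌈992/353⌉ = 3 − 3 = 0
n=63: ⌈(64·16)/353⌉ − ⌈(63·16)/353⌉ = ⌈1024/353⌉ − ⌈1008/353⌉ = 3 − 3 = 0
n=64: ⌈(65·16)/353⌉ − ⌈(64·16)/353⌉ = ⌈1040/353⌉ − ⌈1024/353⌉ = 3 − 3 = 0
n=65: ⌈(66·16)/353⌉ − ⌈(65·16)/353⌉ = ⌈1056/353⌉ − ⌈1040/353⌉ = 3 − 3 = 0
n=66: ⌈(67·16)/353⌉ − ⌈(66·16)/353⌉ = ⌈1072/353⌉ − ⌈1056/353⌉ = 4 − 3 = 1
n=67: ⌈(68·16)/353⌉ − ⌈(67·16)/353⌉ = ⌈1088/353⌉ − ⌈1072/353⌉ = 4 − 4 = 0
n=68: ⌈(69·16)/353⌉ − ⌈(68·16)/353⌉ = ⌈1104/353⌉ − ⌈1088/353⌉ = 4 − 4 = 0
n=69: ⌈(70·16)/353⌉ − ⌈(69·16)/353⌉ = ⌈1120/353⌉ − ⌈1104/353⌉ = 4 − 4 = 0
n=70: ⌈(71·16)/353⌉ − ⌈(70·16)/353⌉ = ⌈1136/353⌉ − ⌈1120/353⌉ = 4 − 4 = 0
n=71: ⌈(72·16)/353⌉ − ⌈(71·16)/353⌉ = ⌈1152/353⌉ − ⌈1136/353⌉ = 4 − 4 = 0
n=72: ⌈(73·16)/353⌉ − ⌈(72·16)/353⌉ = ⌈1168/353⌉ − ⌈1152/353⌉ = 4 − 4 = 0
n=73: ⌈(74·16)/353⌉ − ⌈(73·16)/353⌉ = ⌈1184/353⌉ − ⌈1168/353⌉ = 4 − 4 = 0
n=74: ⌈(75·16)/353⌉ − ⌈(74·16)/353⌉ = ⌈1200/353⌉ − ⌈1184/353⌉ = 4 − 4 = 0
n=75: ⌈(76·16)/353⌉ − ⌈(75·16)/353⌉ = ⌈1216/353⌉ − ⌈1200/353⌉ = 4 − 4 = 0
n=76: ⌈(77·16)/353⌉ − ⌈(76·16)/353⌉ = ⌈1232/353⌉ − ⌈1216/353⌉ = 4 − 4 = 0
n=77: ⌈(78·16)/353⌉ − ⌈(77·16)/353⌉ = ⌈1248/353⌉ − ⌈1232/353⌉ = 4 − 4 = 0
n=78: ⌈(79·16)/353⌉ − ⌈(78·16)/353⌉ = ⌈1264/353⌉ − ⌈1248/353⌉ = 4 − 4 = 0
n=79: ⌈(80·16)/353⌉ − ⌈(79·16)/353⌉ = ⌈1280/353⌉ − ⌈1264/353⌉ = 4 − 4 = 0
n=80: ⌈(81·16)/353⌉ − ⌈(80·16)/353⌉ = ⌈1296/353⌉ − ⌈1280/353⌉ = 4 − 4 = 0
n=81: ⌈(82·16)/353⌉ − ⌈(81·16)/353⌉ = ⌈1312/353⌉ − ⌈1296/353⌉ = 4 − 4 = 0
n=82: ⌈(83·16)/353⌉ − ⌈(82·16)/353⌉ = ⌈1328/353⌉ − ⌈1312/353⌉ = 4 − 4 = 0
n=83: ⌈(84·16)/353⌉ − ⌈(83·16)/353⌉ = ⌈1344/353⌉ − ⌈1328/353⌉ = 4 − 4 = 0
n=84: ⌈(85·16)/353⌉ − ⌈(84·16)/353⌉ = ⌈1360/353⌉ − ⌈1344/353⌉ = 4 − 4 = 0
n=85: ⌈(86·16)/353⌉ − ⌈(85·16)/353⌉ = ⌈1376/353⌉ − ⌈1360/353⌉ = 4 − 4 = 0
n=86: ⌈(87·16)/353⌉ − ⌈(86·16)/353⌉ = ⌈1392/353⌉ − ⌈1376/353⌉ = 4 − 4 = 0
n=87: ⌈(88·16)/353⌉ − ⌈(87·16)/353⌉ = ⌈1408/353⌉ − ⌈1392/353⌉ = 4 − 4 = 0
n=88: ⌈(89·16)/353⌉ − ⌈(88·16)/353⌉ = ⌈1424/353⌉ − ⌈1408/353⌉ = 5 − 4 = 1
n=89: ⌈(90·16)/353⌉ − ⌈(89·16)/353⌉ = ⌈1440/353⌉ − ⌈1424/353⌉ = 5 − 5 = 0
n=90: ⌈(91·16)/353⌉ − ⌈(90·16)/353⌉ = ⌈1456/353⌉ − ⌈1440/353⌉ = 5 − 5 = 0
n=91: ⌈(92·16)/353⌉ − ⌈(91·16)/353⌉ = ⌈1472/353⌉ − ⌈1456/353⌉ = 5 − 5 = 0
n=92: ⌈(93·16)/353⌉ − ⌈(92·16)/353⌉ = ⌈1488/353⌉ − ⌈1472/353⌉ = 5 − 5 = 0
n=93: ⌈(94·16)/353⌉ − ⌈(93·16)/353⌉ = ⌈1504/353⌉ − ⌈1488/353⌉ = 5 − 5 = 0
n=94: ⌈(95·16)/353⌉ − ⌈(94·16)/353⌉ = ⌈1520/353⌉ − ⌈1504/353⌉ = 5 − 5 = 0
n=95: ⌈(96·16)/353⌉ − ⌈(95·16)/353⌉ = ⌈1536/353⌉ − ⌈1520/353⌉ = 5 − 5 = 0
n=96: ⌈(97·16)/353⌉ − ⌈(96·16)/353⌉ = ⌈1552/353⌉ − ⌈1536/353⌉ = 5 − 5 = 0
n=97: ⌈(98·16)/353⌉ − ⌈(97·16)/353⌉ = ⌈1568/353⌉ − ⌈1552/353⌉ = 5 − 5 = 0
n=98: ⌈(99·16)/353⌉ − ⌈(98·16)/353⌉ = ⌈1584/353⌉ − ⌈1568/353⌉ = 5 − 5 = 0
n=99: ⌈(100·16)/353⌉ − ⌈(99·16)/353⌉ = ⌈1600/353⌉ − ⌈1584/353⌉ = 5 − 5 = 0
n=100: ⌈(101·16)/353⌉ − ⌈(100·16)/353⌉ = ⌈1616/353⌉ − ⌈1600/353⌉ = 5 − 5 = 0
n=101: ⌈(102·16)/353⌉ − ⌈(101·16)/353⌉ = ⌈1632/353⌉ − ⌈1616/353⌉ = 5 − 5 = 0
n=102: ⌈(103·16)/353⌉ − ⌈(102·16)/353⌉ = ⌈1648/353⌉ − ⌈1632/353⌉ = 5 − 5 = 0
n=103: ⌈(104·16)/353⌉ − ⌈(103·16)/353⌉ = ⌈1664/353⌉ − ⌈1648/353⌉ = 5 − 5 = 0
n=104: ⌈(105·16)/353⌉ − ⌈(104·16)/353⌉ = ⌈1680/353⌉ − ⌈1664/353⌉ = 5 − 5 = 0
n=105: ⌈(106·16)/353⌉ − ⌈(105·16)/353⌉ = ⌈1696/353⌉ − ⌈1680/353⌉ = 5 − 5 = 0
n=106: ⌈(107·16)/353⌉ − ⌈(106·16)/353⌉ = ⌈1712/353⌉ − ⌈1696/353⌉ = 5 − 5 = 0
n=107: ⌈(108·16)/353⌉ − ⌈(107·16)/353⌉ = ⌈1728/353⌉ − ⌈1712/353⌉ = 5 − 5 = 0
n=108: ⌈(109·16)/353⌉ − ⌈(108·16)/353⌉ = ⌈1744/353⌉ − ⌈1728/353⌉ = 5 − 5 = 0
n=109: ⌈(110·16)/353⌉ − ⌈(109·16)/353⌉ = ⌈1760/353⌉ − ⌈1744/353⌉ = 5 − 5 = 0
n=110: ⌈(111·16)/353⌉ − ⌈(110·16)/353⌉ = ⌈1776/353⌉ − ⌈1760/353⌉ = 6 − 5 = 1
n=111: ⌈(112·16)/353⌉ − ⌈(111·16)/353⌉ = ⌈1792/353⌉ − ⌈1776/353⌉ = 6 − 6 = 0
n=112: ⌈(113·16)/353⌉ − ⌈(112·16)/353⌉ = ⌈1808/353⌉ − ⌈1792/353⌉ = 6 − 6 = 0
n=113: ⌈(114·16)/353⌉ − ⌈(113·16)/353⌉ = ⌈1824/353⌉ − ⌈1808/353⌉ = 6 − 6 = 0
n=114: ⌈(115·16)/353⌉ − ⌈(114·16)/353⌉ = ⌈1840/353⌉ − ⌈1824/353⌉ = 6 − 6 = 0
n=115: ⌈(116·16)/353⌉ − ⌈(115·16)/353⌉ = ⌈1856/353⌉ − ⌈1840/353⌉ = 6 − 6 = 0
n=116: ⌈(117·16)/353⌉ − ⌈(116·16)/353⌉ = ⌈1872/353⌉ − ⌈1856/353⌉ = 6 − 6 = 0

100000000000000000000010000000000000000000001000000000000000000000100000000000000000000010000000000000000000001000000


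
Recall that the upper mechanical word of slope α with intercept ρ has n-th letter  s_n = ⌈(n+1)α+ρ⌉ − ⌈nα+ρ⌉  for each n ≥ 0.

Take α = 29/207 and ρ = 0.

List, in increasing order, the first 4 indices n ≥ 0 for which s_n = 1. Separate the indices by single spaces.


n=0: ⌈29/207⌉−⌈0/207⌉ = 1−0 = 1  ← one
n=1: ⌈58/207⌉−⌈29/207⌉ = 1−1 = 0
n=2: ⌈87/207⌉−⌈58/207⌉ = 1−1 = 0
n=3: ⌈116/207⌉−⌈87/207⌉ = 1−1 = 0
n=4: ⌈145/207⌉−⌈116/207⌉ = 1−1 = 0
n=5: ⌈174/207⌉−⌈145/207⌉ = 1−1 = 0
n=6: ⌈203/207⌉−⌈174/207⌉ = 1−1 = 0
n=7: ⌈232/207⌉−⌈203/207⌉ = 2−1 = 1  ← one
n=8: ⌈261/207⌉−⌈232/207⌉ = 2−2 = 0
n=9: ⌈290/207⌉−⌈261/207⌉ = 2−2 = 0
n=10: ⌈319/207⌉−⌈290/207⌉ = 2−2 = 0
n=11: ⌈348/207⌉−⌈319/207⌉ = 2−2 = 0
n=12: ⌈377/207⌉−⌈348/207⌉ = 2−2 = 0
n=13: ⌈406/207⌉−⌈377/207⌉ = 2−2 = 0
n=14: ⌈435/207⌉−⌈406/207⌉ = 3−2 = 1  ← one
n=15: ⌈464/207⌉−⌈435/207⌉ = 3−3 = 0
n=16: ⌈493/207⌉−⌈464/207⌉ = 3−3 = 0
n=17: ⌈522/207⌉−⌈493/207⌉ = 3−3 = 0
n=18: ⌈551/207⌉−⌈522/207⌉ = 3−3 = 0
n=19: ⌈580/207⌉−⌈551/207⌉ = 3−3 = 0
n=20: ⌈609/207⌉−⌈580/207⌉ = 3−3 = 0
n=21: ⌈638/207⌉−⌈609/207⌉ = 4−3 = 1  ← one
positions of the first 4 ones: 0 7 14 21

0 7 14 21


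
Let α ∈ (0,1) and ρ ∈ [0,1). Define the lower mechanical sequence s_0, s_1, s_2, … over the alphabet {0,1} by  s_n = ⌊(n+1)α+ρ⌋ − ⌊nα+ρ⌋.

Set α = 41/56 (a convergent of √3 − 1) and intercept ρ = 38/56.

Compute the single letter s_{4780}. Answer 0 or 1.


(n+1)α + ρ = (4781·41 + 38) / 56 = 196059/56
nα + ρ     = (4780·41 + 38) / 56 = 196018/56
⌊196059/56⌋ = 3501,  ⌊196018/56⌋ = 3500
s_{4780} = 3501 − 3500 = 1

1


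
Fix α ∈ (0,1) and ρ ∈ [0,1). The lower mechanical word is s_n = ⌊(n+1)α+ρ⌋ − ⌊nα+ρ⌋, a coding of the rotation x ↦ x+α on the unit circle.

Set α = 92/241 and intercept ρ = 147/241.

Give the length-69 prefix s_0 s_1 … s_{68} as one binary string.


010100101001001010010100100101001001010010100100101001001010010100100

n=0: ⌊(1·92+147)/241⌋ − ⌊(0·92+147)/241⌋ = ⌊239/241⌋ − ⌊147/241⌋ = 0 − 0 = 0
n=1: ⌊(2·92+147)/241⌋ − ⌊(1·92+147)/241⌋ = ⌊331/241⌋ − ⌊239/241⌋ = 1 − 0 = 1
n=2: ⌊(3·92+147)/241⌋ − ⌊(2·92+147)/241⌋ = ⌊423/241⌋ − ⌊331/241⌋ = 1 − 1 = 0
n=3: ⌊(4·92+147)/241⌋ − ⌊(3·92+147)/241⌋ = ⌊515/241⌋ − ⌊423/241⌋ = 2 − 1 = 1
n=4: ⌊(5·92+147)/241⌋ − ⌊(4·92+147)/241⌋ = ⌊607/241⌋ − ⌊515/241⌋ = 2 − 2 = 0
n=5: ⌊(6·92+147)/241⌋ − ⌊(5·92+147)/241⌋ = ⌊699/241⌋ − ⌊607/241⌋ = 2 − 2 = 0
n=6: ⌊(7·92+147)/241⌋ − ⌊(6·92+147)/241⌋ = ⌊791/241⌋ − ⌊699/241⌋ = 3 − 2 = 1
n=7: ⌊(8·92+147)/241⌋ − ⌊(7·92+147)/241⌋ = ⌊883/241⌋ − ⌊791/241⌋ = 3 − 3 = 0
n=8: ⌊(9·92+147)/241⌋ − ⌊(8·92+147)/241⌋ = ⌊975/241⌋ − ⌊883/241⌋ = 4 − 3 = 1
n=9: ⌊(10·92+147)/241⌋ − ⌊(9·92+147)/241⌋ = ⌊1067/241⌋ − ⌊975/241⌋ = 4 − 4 = 0
n=10: ⌊(11·92+147)/241⌋ − ⌊(10·92+147)/241⌋ = ⌊1159/241⌋ − ⌊1067/241⌋ = 4 − 4 = 0
n=11: ⌊(12·92+147)/241⌋ − ⌊(11·92+147)/241⌋ = ⌊1251/241⌋ − ⌊1159/241⌋ = 5 − 4 = 1
n=12: ⌊(13·92+147)/241⌋ − ⌊(12·92+147)/241⌋ = ⌊1343/241⌋ − ⌊1251/241⌋ = 5 − 5 = 0
n=13: ⌊(14·92+147)/241⌋ − ⌊(13·92+147)/241⌋ = ⌊1435/241⌋ − ⌊1343/241⌋ = 5 − 5 = 0
n=14: ⌊(15·92+147)/241⌋ − ⌊(14·92+147)/241⌋ = ⌊1527/241⌋ − ⌊1435/241⌋ = 6 − 5 = 1
n=15: ⌊(16·92+147)/241⌋ − ⌊(15·92+147)/241⌋ = ⌊1619/241⌋ − ⌊1527/241⌋ = 6 − 6 = 0
n=16: ⌊(17·92+147)/241⌋ − ⌊(16·92+147)/241⌋ = ⌊1711/241⌋ − ⌊1619/241⌋ = 7 − 6 = 1
n=17: ⌊(18·92+147)/241⌋ − ⌊(17·92+147)/241⌋ = ⌊1803/241⌋ − ⌊1711/241⌋ = 7 − 7 = 0
n=18: ⌊(19·92+147)/241⌋ − ⌊(18·92+147)/241⌋ = ⌊1895/241⌋ − ⌊1803/241⌋ = 7 − 7 = 0
n=19: ⌊(20·92+147)/241⌋ − ⌊(19·92+147)/241⌋ = ⌊1987/241⌋ − ⌊1895/241⌋ = 8 − 7 = 1
n=20: ⌊(21·92+147)/241⌋ − ⌊(20·92+147)/241⌋ = ⌊2079/241⌋ − ⌊1987/241⌋ = 8 − 8 = 0
n=21: ⌊(22·92+147)/241⌋ − ⌊(21·92+147)/241⌋ = ⌊2171/241⌋ − ⌊2079/241⌋ = 9 − 8 = 1
n=22: ⌊(23·92+147)/241⌋ − ⌊(22·92+147)/241⌋ = ⌊2263/241⌋ − ⌊2171/241⌋ = 9 − 9 = 0
n=23: ⌊(24·92+147)/241⌋ − ⌊(23·92+147)/241⌋ = ⌊2355/241⌋ − ⌊2263/241⌋ = 9 − 9 = 0
n=24: ⌊(25·92+147)/241⌋ − ⌊(24·92+147)/241⌋ = ⌊2447/241⌋ − ⌊2355/241⌋ = 10 − 9 = 1
n=25: ⌊(26·92+147)/241⌋ − ⌊(25·92+147)/241⌋ = ⌊2539/241⌋ − ⌊2447/241⌋ = 10 − 10 = 0
n=26: ⌊(27·92+147)/241⌋ − ⌊(26·92+147)/241⌋ = ⌊2631/241⌋ − ⌊2539/241⌋ = 10 − 10 = 0
n=27: ⌊(28·92+147)/241⌋ − ⌊(27·92+147)/241⌋ = ⌊2723/241⌋ − ⌊2631/241⌋ = 11 − 10 = 1
n=28: ⌊(29·92+147)/241⌋ − ⌊(28·92+147)/241⌋ = ⌊2815/241⌋ − ⌊2723/241⌋ = 11 − 11 = 0
n=29: ⌊(30·92+147)/241⌋ − ⌊(29·92+147)/241⌋ = ⌊2907/241⌋ − ⌊2815/241⌋ = 12 − 11 = 1
n=30: ⌊(31·92+147)/241⌋ − ⌊(30·92+147)/241⌋ = ⌊2999/241⌋ − ⌊2907/241⌋ = 12 − 12 = 0
n=31: ⌊(32·92+147)/241⌋ − ⌊(31·92+147)/241⌋ = ⌊3091/241⌋ − ⌊2999/241⌋ = 12 − 12 = 0
n=32: ⌊(33·92+147)/241⌋ − ⌊(32·92+147)/241⌋ = ⌊3183/241⌋ − ⌊3091/241⌋ = 13 − 12 = 1
n=33: ⌊(34·92+147)/241⌋ − ⌊(33·92+147)/241⌋ = ⌊3275/241⌋ − ⌊3183/241⌋ = 13 − 13 = 0
n=34: ⌊(35·92+147)/241⌋ − ⌊(34·92+147)/241⌋ = ⌊3367/241⌋ − ⌊3275/241⌋ = 13 − 13 = 0
n=35: ⌊(36·92+147)/241⌋ − ⌊(35·92+147)/241⌋ = ⌊3459/241⌋ − ⌊3367/241⌋ = 14 − 13 = 1
n=36: ⌊(37·92+147)/241⌋ − ⌊(36·92+147)/241⌋ = ⌊3551/241⌋ − ⌊3459/241⌋ = 14 − 14 = 0
n=37: ⌊(38·92+147)/241⌋ − ⌊(37·92+147)/241⌋ = ⌊3643/241⌋ − ⌊3551/241⌋ = 15 − 14 = 1
n=38: ⌊(39·92+147)/241⌋ − ⌊(38·92+147)/241⌋ = ⌊3735/241⌋ − ⌊3643/241⌋ = 15 − 15 = 0
n=39: ⌊(40·92+147)/241⌋ − ⌊(39·92+147)/241⌋ = ⌊3827/241⌋ − ⌊3735/241⌋ = 15 − 15 = 0
n=40: ⌊(41·92+147)/241⌋ − ⌊(40·92+147)/241⌋ = ⌊3919/241⌋ − ⌊3827/241⌋ = 16 − 15 = 1
n=41: ⌊(42·92+147)/241⌋ − ⌊(41·92+147)/241⌋ = ⌊4011/241⌋ − ⌊3919/241⌋ = 16 − 16 = 0
n=42: ⌊(43·92+147)/241⌋ − ⌊(42·92+147)/241⌋ = ⌊4103/241⌋ − ⌊4011/241⌋ = 17 − 16 = 1
n=43: ⌊(44·92+147)/241⌋ − ⌊(43·92+147)/241⌋ = ⌊4195/241⌋ − ⌊4103/241⌋ = 17 − 17 = 0
n=44: ⌊(45·92+147)/241⌋ − ⌊(44·92+147)/241⌋ = ⌊4287/241⌋ − ⌊4195/241⌋ = 17 − 17 = 0
n=45: ⌊(46·92+147)/241⌋ − ⌊(45·92+147)/241⌋ = ⌊4379/241⌋ − ⌊4287/241⌋ = 18 − 17 = 1
n=46: ⌊(47·92+147)/241⌋ − ⌊(46·92+147)/241⌋ = ⌊4471/241⌋ − ⌊4379/241⌋ = 18 − 18 = 0
n=47: ⌊(48·92+147)/241⌋ − ⌊(47·92+147)/241⌋ = ⌊4563/241⌋ − ⌊4471/241⌋ = 18 − 18 = 0
n=48: ⌊(49·92+147)/241⌋ − ⌊(48·92+147)/241⌋ = ⌊4655/241⌋ − ⌊4563/241⌋ = 19 − 18 = 1
n=49: ⌊(50·92+147)/241⌋ − ⌊(49·92+147)/241⌋ = ⌊4747/241⌋ − ⌊4655/241⌋ = 19 − 19 = 0
n=50: ⌊(51·92+147)/241⌋ − ⌊(50·92+147)/241⌋ = ⌊4839/241⌋ − ⌊4747/241⌋ = 20 − 19 = 1
n=51: ⌊(52·92+147)/241⌋ − ⌊(51·92+147)/241⌋ = ⌊4931/241⌋ − ⌊4839/241⌋ = 20 − 20 = 0
n=52: ⌊(53·92+147)/241⌋ − ⌊(52·92+147)/241⌋ = ⌊5023/241⌋ − ⌊4931/241⌋ = 20 − 20 = 0
n=53: ⌊(54·92+147)/241⌋ − ⌊(53·92+147)/241⌋ = ⌊5115/241⌋ − ⌊5023/241⌋ = 21 − 20 = 1
n=54: ⌊(55·92+147)/241⌋ − ⌊(54·92+147)/241⌋ = ⌊5207/241⌋ − ⌊5115/241⌋ = 21 − 21 = 0
n=55: ⌊(56·92+147)/241⌋ − ⌊(55·92+147)/241⌋ = ⌊5299/241⌋ − ⌊5207/241⌋ = 21 − 21 = 0
n=56: ⌊(57·92+147)/241⌋ − ⌊(56·92+147)/241⌋ = ⌊5391/241⌋ − ⌊5299/241⌋ = 22 − 21 = 1
n=57: ⌊(58·92+147)/241⌋ − ⌊(57·92+147)/241⌋ = ⌊5483/241⌋ − ⌊5391/241⌋ = 22 − 22 = 0
n=58: ⌊(59·92+147)/241⌋ − ⌊(58·92+147)/241⌋ = ⌊5575/241⌋ − ⌊5483/241⌋ = 23 − 22 = 1
n=59: ⌊(60·92+147)/241⌋ − ⌊(59·92+147)/241⌋ = ⌊5667/241⌋ − ⌊5575/241⌋ = 23 − 23 = 0
n=60: ⌊(61·92+147)/241⌋ − ⌊(60·92+147)/241⌋ = ⌊5759/241⌋ − ⌊5667/241⌋ = 23 − 23 = 0
n=61: ⌊(62·92+147)/241⌋ − ⌊(61·92+147)/241⌋ = ⌊5851/241⌋ − ⌊5759/241⌋ = 24 − 23 = 1
n=62: ⌊(63·92+147)/241⌋ − ⌊(62·92+147)/241⌋ = ⌊5943/241⌋ − ⌊5851/241⌋ = 24 − 24 = 0
n=63: ⌊(64·92+147)/241⌋ − ⌊(63·92+147)/241⌋ = ⌊6035/241⌋ − ⌊5943/241⌋ = 25 − 24 = 1
n=64: ⌊(65·92+147)/241⌋ − ⌊(64·92+147)/241⌋ = ⌊6127/241⌋ − ⌊6035/241⌋ = 25 − 25 = 0
n=65: ⌊(66·92+147)/241⌋ − ⌊(65·92+147)/241⌋ = ⌊6219/241⌋ − ⌊6127/241⌋ = 25 − 25 = 0
n=66: ⌊(67·92+147)/241⌋ − ⌊(66·92+147)/241⌋ = ⌊6311/241⌋ − ⌊6219/241⌋ = 26 − 25 = 1
n=67: ⌊(68·92+147)/241⌋ − ⌊(67·92+147)/241⌋ = ⌊6403/241⌋ − ⌊6311/241⌋ = 26 − 26 = 0
n=68: ⌊(69·92+147)/241⌋ − ⌊(68·92+147)/241⌋ = ⌊6495/241⌋ − ⌊6403/241⌋ = 26 − 26 = 0


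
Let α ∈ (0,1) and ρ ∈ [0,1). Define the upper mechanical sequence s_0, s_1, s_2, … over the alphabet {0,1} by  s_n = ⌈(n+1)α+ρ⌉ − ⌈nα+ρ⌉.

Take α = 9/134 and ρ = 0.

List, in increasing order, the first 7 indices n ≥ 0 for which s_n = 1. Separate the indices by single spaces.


n=0: ⌈9/134⌉−⌈0/134⌉ = 1−0 = 1  ← one
n=1: ⌈18/134⌉−⌈9/134⌉ = 1−1 = 0
n=2: ⌈27/134⌉−⌈18/134⌉ = 1−1 = 0
  …
n=14: ⌈135/134⌉−⌈126/134⌉ = 2−1 = 1  ← one
n=15: ⌈144/134⌉−⌈135/134⌉ = 2−2 = 0
n=16: ⌈153/134⌉−⌈144/134⌉ = 2−2 = 0
  …
n=29: ⌈270/134⌉−⌈261/134⌉ = 3−2 = 1  ← one
n=30: ⌈279/134⌉−⌈270/134⌉ = 3−3 = 0
n=31: ⌈288/134⌉−⌈279/134⌉ = 3−3 = 0
  …
n=44: ⌈405/134⌉−⌈396/134⌉ = 4−3 = 1  ← one
n=45: ⌈414/134⌉−⌈405/134⌉ = 4−4 = 0
n=46: ⌈423/134⌉−⌈414/134⌉ = 4−4 = 0
  …
n=59: ⌈540/134⌉−⌈531/134⌉ = 5−4 = 1  ← one
n=60: ⌈549/134⌉−⌈540/134⌉ = 5−5 = 0
n=61: ⌈558/134⌉−⌈549/134⌉ = 5−5 = 0
  …
n=74: ⌈675/134⌉−⌈666/134⌉ = 6−5 = 1  ← one
n=75: ⌈684/134⌉−⌈675/134⌉ = 6−6 = 0
n=76: ⌈693/134⌉−⌈684/134⌉ = 6−6 = 0
  …
n=89: ⌈810/134⌉−⌈801/134⌉ = 7−6 = 1  ← one
positions of the first 7 ones: 0 14 29 44 59 74 89

0 14 29 44 59 74 89


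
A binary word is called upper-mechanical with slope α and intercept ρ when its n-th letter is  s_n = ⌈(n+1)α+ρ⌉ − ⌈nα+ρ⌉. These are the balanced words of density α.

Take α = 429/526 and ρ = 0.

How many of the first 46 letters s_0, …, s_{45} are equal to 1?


38

#1s = Σ_{n=0}^{45} s_n = Σ_{n=0}^{45} (⌈(n+1)α+ρ⌉ − ⌈nα+ρ⌉)
the sum telescopes: every ⌈nα+ρ⌉ with 0 < n < 46 appears once with + and once with −, leaving ⌈46α+ρ⌉ − ⌈0·α+ρ⌉
46α + ρ = (46·429) / 526 = 19734/526
ρ = 0/526
⌈19734/526⌉ = 38,  ⌈0/526⌉ = 0
#1s = 38 − 0 = 38


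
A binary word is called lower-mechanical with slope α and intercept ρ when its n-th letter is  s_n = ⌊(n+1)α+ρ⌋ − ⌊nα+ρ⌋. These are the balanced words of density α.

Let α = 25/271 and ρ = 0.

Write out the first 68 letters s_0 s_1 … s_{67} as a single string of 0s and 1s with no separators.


00000000001000000000010000000000100000000001000000000010000000000100

n=0: ⌊(1·25)/271⌋ − ⌊(0·25)/271⌋ = ⌊25/271⌋ − ⌊0/271⌋ = 0 − 0 = 0
n=1: ⌊(2·25)/271⌋ − ⌊(1·25)/271⌋ = ⌊50/271⌋ − ⌊25/271⌋ = 0 − 0 = 0
n=2: ⌊(3·25)/271⌋ − ⌊(2·25)/271⌋ = ⌊75/271⌋ − ⌊50/271⌋ = 0 − 0 = 0
n=3: ⌊(4·25)/271⌋ − ⌊(3·25)/271⌋ = ⌊100/271⌋ − ⌊75/271⌋ = 0 − 0 = 0
n=4: ⌊(5·25)/271⌋ − ⌊(4·25)/271⌋ = ⌊125/271⌋ − ⌊100/271⌋ = 0 − 0 = 0
n=5: ⌊(6·25)/271⌋ − ⌊(5·25)/271⌋ = ⌊150/271⌋ − ⌊125/271⌋ = 0 − 0 = 0
n=6: ⌊(7·25)/271⌋ − ⌊(6·25)/271⌋ = ⌊175/271⌋ − ⌊150/271⌋ = 0 − 0 = 0
n=7: ⌊(8·25)/271⌋ − ⌊(7·25)/271⌋ = ⌊200/271⌋ − ⌊175/271⌋ = 0 − 0 = 0
n=8: ⌊(9·25)/271⌋ − ⌊(8·25)/271⌋ = ⌊225/271⌋ − ⌊200/271⌋ = 0 − 0 = 0
n=9: ⌊(10·25)/271⌋ − ⌊(9·25)/271⌋ = ⌊250/271⌋ − ⌊225/271⌋ = 0 − 0 = 0
n=10: ⌊(11·25)/271⌋ − ⌊(10·25)/271⌋ = ⌊275/271⌋ − ⌊250/271⌋ = 1 − 0 = 1
n=11: ⌊(12·25)/271⌋ − ⌊(11·25)/271⌋ = ⌊300/271⌋ − ⌊275/271⌋ = 1 − 1 = 0
n=12: ⌊(13·25)/271⌋ − ⌊(12·25)/271⌋ = ⌊325/271⌋ − ⌊300/271⌋ = 1 − 1 = 0
n=13: ⌊(14·25)/271⌋ − ⌊(13·25)/271⌋ = ⌊350/271⌋ − ⌊325/271⌋ = 1 − 1 = 0
n=14: ⌊(15·25)/271⌋ − ⌊(14·25)/271⌋ = ⌊375/271⌋ − ⌊350/271⌋ = 1 − 1 = 0
n=15: ⌊(16·25)/271⌋ − ⌊(15·25)/271⌋ = ⌊400/271⌋ − ⌊375/271⌋ = 1 − 1 = 0
n=16: ⌊(17·25)/271⌋ − ⌊(16·25)/271⌋ = ⌊425/271⌋ − ⌊400/271⌋ = 1 − 1 = 0
n=17: ⌊(18·25)/271⌋ − ⌊(17·25)/271⌋ = ⌊450/271⌋ − ⌊425/271⌋ = 1 − 1 = 0
n=18: ⌊(19·25)/271⌋ − ⌊(18·25)/271⌋ = ⌊475/271⌋ − ⌊450/271⌋ = 1 − 1 = 0
n=19: ⌊(20·25)/271⌋ − ⌊(19·25)/271⌋ = ⌊500/271⌋ − ⌊475/271⌋ = 1 − 1 = 0
n=20: ⌊(21·25)/271⌋ − ⌊(20·25)/271⌋ = ⌊525/271⌋ − ⌊500/271⌋ = 1 − 1 = 0
n=21: ⌊(22·25)/271⌋ − ⌊(21·25)/271⌋ = ⌊550/271⌋ − ⌊525/271⌋ = 2 − 1 = 1
n=22: ⌊(23·25)/271⌋ − ⌊(22·25)/271⌋ = ⌊575/271⌋ − ⌊550/271⌋ = 2 − 2 = 0
n=23: ⌊(24·25)/271⌋ − ⌊(23·25)/271⌋ = ⌊600/271⌋ − ⌊575/271⌋ = 2 − 2 = 0
n=24: ⌊(25·25)/271⌋ − ⌊(24·25)/271⌋ = ⌊625/271⌋ − ⌊600/271⌋ = 2 − 2 = 0
n=25: ⌊(26·25)/271⌋ − ⌊(25·25)/271⌋ = ⌊650/271⌋ − ⌊625/271⌋ = 2 − 2 = 0
n=26: ⌊(27·25)/271⌋ − ⌊(26·25)/271⌋ = ⌊675/271⌋ − ⌊650/271⌋ = 2 − 2 = 0
n=27: ⌊(28·25)/271⌋ − ⌊(27·25)/271⌋ = ⌊700/271⌋ − ⌊675/271⌋ = 2 − 2 = 0
n=28: ⌊(29·25)/271⌋ − ⌊(28·25)/271⌋ = ⌊725/271⌋ − ⌊700/271⌋ = 2 − 2 = 0
n=29: ⌊(30·25)/271⌋ − ⌊(29·25)/271⌋ = ⌊750/271⌋ − ⌊725/271⌋ = 2 − 2 = 0
n=30: ⌊(31·25)/271⌋ − ⌊(30·25)/271⌋ = ⌊775/271⌋ − ⌊750/271⌋ = 2 − 2 = 0
n=31: ⌊(32·25)/271⌋ − ⌊(31·25)/271⌋ = ⌊800/271⌋ − ⌊775/271⌋ = 2 − 2 = 0
n=32: ⌊(33·25)/271⌋ − ⌊(32·25)/271⌋ = ⌊825/271⌋ − ⌊800/271⌋ = 3 − 2 = 1
n=33: ⌊(34·25)/271⌋ − ⌊(33·25)/271⌋ = ⌊850/271⌋ − ⌊825/271⌋ = 3 − 3 = 0
n=34: ⌊(35·25)/271⌋ − ⌊(34·25)/271⌋ = ⌊875/271⌋ − ⌊850/271⌋ = 3 − 3 = 0
n=35: ⌊(36·25)/271⌋ − ⌊(35·25)/271⌋ = ⌊900/271⌋ − ⌊875/271⌋ = 3 − 3 = 0
n=36: ⌊(37·25)/271⌋ − ⌊(36·25)/271⌋ = ⌊925/271⌋ − ⌊900/271⌋ = 3 − 3 = 0
n=37: ⌊(38·25)/271⌋ − ⌊(37·25)/271⌋ = ⌊950/271⌋ − ⌊925/271⌋ = 3 − 3 = 0
n=38: ⌊(39·25)/271⌋ − ⌊(38·25)/271⌋ = ⌊975/271⌋ − ⌊950/271⌋ = 3 − 3 = 0
n=39: ⌊(40·25)/271⌋ − ⌊(39·25)/271⌋ = ⌊1000/271⌋ − ⌊975/271⌋ = 3 − 3 = 0
n=40: ⌊(41·25)/271⌋ − ⌊(40·25)/271⌋ = ⌊1025/271⌋ − ⌊1000/271⌋ = 3 − 3 = 0
n=41: ⌊(42·25)/271⌋ − ⌊(41·25)/271⌋ = ⌊1050/271⌋ − ⌊1025/271⌋ = 3 − 3 = 0
n=42: ⌊(43·25)/271⌋ − ⌊(42·25)/271⌋ = ⌊1075/271⌋ − ⌊1050/271⌋ = 3 − 3 = 0
n=43: ⌊(44·25)/271⌋ − ⌊(43·25)/271⌋ = ⌊1100/271⌋ − ⌊1075/271⌋ = 4 − 3 = 1
n=44: ⌊(45·25)/271⌋ − ⌊(44·25)/271⌋ = ⌊1125/271⌋ − ⌊1100/271⌋ = 4 − 4 = 0
n=45: ⌊(46·25)/271⌋ − ⌊(45·25)/271⌋ = ⌊1150/271⌋ − ⌊1125/271⌋ = 4 − 4 = 0
n=46: ⌊(47·25)/271⌋ − ⌊(46·25)/271⌋ = ⌊1175/271⌋ − ⌊1150/271⌋ = 4 − 4 = 0
n=47: ⌊(48·25)/271⌋ − ⌊(47·25)/271⌋ = ⌊1200/271⌋ − ⌊1175/271⌋ = 4 − 4 = 0
n=48: ⌊(49·25)/271⌋ − ⌊(48·25)/271⌋ = ⌊1225/271⌋ − ⌊1200/271⌋ = 4 − 4 = 0
n=49: ⌊(50·25)/271⌋ − ⌊(49·25)/271⌋ = ⌊1250/271⌋ − ⌊1225/271⌋ = 4 − 4 = 0
n=50: ⌊(51·25)/271⌋ − ⌊(50·25)/271⌋ = ⌊1275/271⌋ − ⌊1250/271⌋ = 4 − 4 = 0
n=51: ⌊(52·25)/271⌋ − ⌊(51·25)/271⌋ = ⌊1300/271⌋ − ⌊1275/271⌋ = 4 − 4 = 0
n=52: ⌊(53·25)/271⌋ − ⌊(52·25)/271⌋ = ⌊1325/271⌋ − ⌊1300/271⌋ = 4 − 4 = 0
n=53: ⌊(54·25)/271⌋ − ⌊(53·25)/271⌋ = ⌊1350/271⌋ − ⌊1325/271⌋ = 4 − 4 = 0
n=54: ⌊(55·25)/271⌋ − ⌊(54·25)/271⌋ = ⌊1375/271⌋ − ⌊1350/271⌋ = 5 − 4 = 1
n=55: ⌊(56·25)/271⌋ − ⌊(55·25)/271⌋ = ⌊1400/271⌋ − ⌊1375/271⌋ = 5 − 5 = 0
n=56: ⌊(57·25)/271⌋ − ⌊(56·25)/271⌋ = ⌊1425/271⌋ − ⌊1400/271⌋ = 5 − 5 = 0
n=57: ⌊(58·25)/271⌋ − ⌊(57·25)/271⌋ = ⌊1450/271⌋ − ⌊1425/271⌋ = 5 − 5 = 0
n=58: ⌊(59·25)/271⌋ − ⌊(58·25)/271⌋ = ⌊1475/271⌋ − ⌊1450/271⌋ = 5 − 5 = 0
n=59: ⌊(60·25)/271⌋ − ⌊(59·25)/271⌋ = ⌊1500/271⌋ − ⌊1475/271⌋ = 5 − 5 = 0
n=60: ⌊(61·25)/271⌋ − ⌊(60·25)/271⌋ = ⌊1525/271⌋ − ⌊1500/271⌋ = 5 − 5 = 0
n=61: ⌊(62·25)/271⌋ − ⌊(61·25)/271⌋ = ⌊1550/271⌋ − ⌊1525/271⌋ = 5 − 5 = 0
n=62: ⌊(63·25)/271⌋ − ⌊(62·25)/271⌋ = ⌊1575/271⌋ − ⌊1550/271⌋ = 5 − 5 = 0
n=63: ⌊(64·25)/271⌋ − ⌊(63·25)/271⌋ = ⌊1600/271⌋ − ⌊1575/271⌋ = 5 − 5 = 0
n=64: ⌊(65·25)/271⌋ − ⌊(64·25)/271⌋ = ⌊1625/271⌋ − ⌊1600/271⌋ = 5 − 5 = 0
n=65: ⌊(66·25)/271⌋ − ⌊(65·25)/271⌋ = ⌊1650/271⌋ − ⌊1625/271⌋ = 6 − 5 = 1
n=66: ⌊(67·25)/271⌋ − ⌊(66·25)/271⌋ = ⌊1675/271⌋ − ⌊1650/271⌋ = 6 − 6 = 0
n=67: ⌊(68·25)/271⌋ − ⌊(67·25)/271⌋ = ⌊1700/271⌋ − ⌊1675/271⌋ = 6 − 6 = 0
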